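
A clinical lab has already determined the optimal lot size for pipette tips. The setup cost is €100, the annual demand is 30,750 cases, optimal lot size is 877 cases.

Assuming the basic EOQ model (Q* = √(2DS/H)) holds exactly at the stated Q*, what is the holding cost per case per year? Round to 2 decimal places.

EOQ relation: Q² = 2DS/H, so rearrange for the unknown.
H = 2DS / Q² = 2 × 30,750 × 100 / 877² = 7.9961

€8.00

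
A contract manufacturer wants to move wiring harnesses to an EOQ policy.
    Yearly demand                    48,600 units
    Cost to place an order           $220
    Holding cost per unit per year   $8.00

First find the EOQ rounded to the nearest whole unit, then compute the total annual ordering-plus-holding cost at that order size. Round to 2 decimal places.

$13,079.45

2DS/H = 2·48,600·220/8 = 2,673,000.00
EOQ = √2,673,000.00 ≈ 1,634.93 → Q = 1,635 units
Ordering: D/Q × S = 48,600/1,635 × $220 = $6,539.45
Holding:  Q/2 × H = 1,635/2 × $8 = $6,540.00
Total = $6,539.45 + $6,540.00 = $13,079.45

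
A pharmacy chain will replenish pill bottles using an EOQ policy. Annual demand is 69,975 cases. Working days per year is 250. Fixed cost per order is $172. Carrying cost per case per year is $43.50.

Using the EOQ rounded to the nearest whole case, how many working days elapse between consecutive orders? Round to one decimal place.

2DS/H = 2·69,975·172/43.5 = 553,365.52
EOQ = √553,365.52 ≈ 743.89 → Q = 744 cases
Days between orders = 250 / (D/Q) = 250 / 94.052 ≈ 2.658

2.7 days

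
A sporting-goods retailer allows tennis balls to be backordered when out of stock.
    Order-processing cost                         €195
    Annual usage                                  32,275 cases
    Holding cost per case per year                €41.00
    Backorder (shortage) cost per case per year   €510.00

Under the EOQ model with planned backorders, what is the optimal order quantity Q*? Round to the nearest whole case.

576 cases

Q* = √(2DS/H) · √((H + b)/b)
   = √(2 × 32,275 × 195 / 41) · √((41 + 510) / 510)
   = 554.081 × 1.0394 ≈ 575.92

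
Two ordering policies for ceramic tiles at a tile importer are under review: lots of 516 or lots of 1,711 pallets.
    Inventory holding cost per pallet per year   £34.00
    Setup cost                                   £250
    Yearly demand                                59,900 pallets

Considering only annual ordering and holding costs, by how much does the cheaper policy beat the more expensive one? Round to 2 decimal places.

£45.87

TC(Q) = (D/Q)S + (Q/2)H
TC(516) = (59,900/516)×250 + (516/2)×34 = £37,793.32
TC(1,711) = (59,900/1,711)×250 + (1,711/2)×34 = £37,839.19
|ΔTC| = |£37,793.32 − £37,839.19| = £45.87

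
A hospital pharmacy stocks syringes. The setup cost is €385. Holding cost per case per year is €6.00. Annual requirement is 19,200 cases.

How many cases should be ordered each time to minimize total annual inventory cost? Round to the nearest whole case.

1,570 cases

Optimal lot size Q* = (2 × 19,200 × €385 / €6)^½ ≈ 1,569.71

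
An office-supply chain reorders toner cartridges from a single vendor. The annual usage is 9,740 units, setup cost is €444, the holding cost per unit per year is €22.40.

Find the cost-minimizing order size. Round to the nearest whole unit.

Optimal lot size Q* = (2 × 9,740 × €444 / €22.4)^½ ≈ 621.39

621 units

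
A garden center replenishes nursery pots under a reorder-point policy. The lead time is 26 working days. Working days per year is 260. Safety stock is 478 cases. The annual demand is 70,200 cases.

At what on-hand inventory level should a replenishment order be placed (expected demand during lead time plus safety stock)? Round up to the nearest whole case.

7,498 cases

Daily demand d = 70,200 / 260 = 270.000 cases/day
Demand during lead time = 270.000 × 26 = 7,020.00
Reorder point = 7,020.00 + 478 = 7,498.00 → round up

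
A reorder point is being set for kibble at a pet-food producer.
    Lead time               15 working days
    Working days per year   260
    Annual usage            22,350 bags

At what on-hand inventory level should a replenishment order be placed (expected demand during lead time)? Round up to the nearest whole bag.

1,290 bags

Daily demand d = 22,350 / 260 = 85.962 bags/day
Demand during lead time = 85.962 × 15 = 1,289.42
Reorder point = 1,289.42 → round up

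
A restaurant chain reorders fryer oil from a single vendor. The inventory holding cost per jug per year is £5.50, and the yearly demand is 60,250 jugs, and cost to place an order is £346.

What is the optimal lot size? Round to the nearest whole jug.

EOQ = √(2DS/H) = √(2 × 60,250 × 346 / 5.5)
    = √(7,580,545.45) ≈ 2,753.28

2,753 jugs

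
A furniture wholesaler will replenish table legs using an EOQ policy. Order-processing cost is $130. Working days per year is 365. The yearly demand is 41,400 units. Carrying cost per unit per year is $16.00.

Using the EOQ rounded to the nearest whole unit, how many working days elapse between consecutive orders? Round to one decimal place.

7.2 days

EOQ = √(2DS/H) = √(2 × 41,400 × 130 / 16)
    = √(672,750.00) ≈ 820.21 → Q = 820 units
Cycle time = (working days × Q)/D = (365 × 820) / 41,400 = 7.229 days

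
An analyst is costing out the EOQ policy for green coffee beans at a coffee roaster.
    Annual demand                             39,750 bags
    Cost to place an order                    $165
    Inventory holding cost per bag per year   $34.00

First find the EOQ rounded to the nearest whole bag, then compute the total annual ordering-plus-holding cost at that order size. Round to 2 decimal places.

Optimal lot size Q* = (2 × 39,750 × $165 / $34)^½ ≈ 621.14 → Q = 621 bags
Orders/yr = 39,750/621 = 64.010; ordering cost = 64.010 × $165 = $10,561.59
Average inventory = 621/2 = 310.5; holding cost = 310.5 × $34 = $10,557.00
Total = $10,561.59 + $10,557.00 = $21,118.59

$21,118.59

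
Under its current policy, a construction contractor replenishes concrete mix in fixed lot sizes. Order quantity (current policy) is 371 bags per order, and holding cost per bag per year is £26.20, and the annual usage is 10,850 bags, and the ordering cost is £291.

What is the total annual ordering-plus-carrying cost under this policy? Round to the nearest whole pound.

Orders/yr = 10,850/371 = 29.245; ordering cost = 29.245 × £291 = £8,510.38
Average inventory = 371/2 = 185.5; holding cost = 185.5 × £26.2 = £4,860.10
Total = £8,510.38 + £4,860.10 = £13,370.48

£13,370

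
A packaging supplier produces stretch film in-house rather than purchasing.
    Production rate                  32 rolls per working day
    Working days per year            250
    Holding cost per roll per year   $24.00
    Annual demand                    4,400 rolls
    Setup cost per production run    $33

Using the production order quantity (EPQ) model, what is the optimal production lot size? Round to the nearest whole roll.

164 rolls

Daily demand d = 4,400/250 = 17.600; p = 32; 1 − d/p = 0.45000
EPQ = √(2DS / (H(1 − d/p)))
    = √(2 × 4,400 × 33 / (24 × 0.45000)) ≈ 163.98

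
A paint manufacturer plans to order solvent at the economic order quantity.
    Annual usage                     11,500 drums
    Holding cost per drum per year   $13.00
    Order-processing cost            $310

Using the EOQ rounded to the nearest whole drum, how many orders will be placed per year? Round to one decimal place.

Optimal lot size Q* = (2 × 11,500 × $310 / $13)^½ ≈ 740.58 → Q = 741
N = D/Q = 11,500/741 ≈ 15.520 orders/yr

15.5 orders per year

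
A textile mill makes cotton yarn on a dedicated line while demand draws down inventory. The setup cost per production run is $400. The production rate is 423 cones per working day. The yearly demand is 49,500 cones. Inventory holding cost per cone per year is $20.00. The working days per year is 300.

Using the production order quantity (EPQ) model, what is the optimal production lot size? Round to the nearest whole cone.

1,802 cones

Daily demand d = 49,500/300 = 165.000; p = 423; 1 − d/p = 0.60993
EPQ = √(2DS / (H(1 − d/p)))
    = √(2 × 49,500 × 400 / (20 × 0.60993)) ≈ 1,801.74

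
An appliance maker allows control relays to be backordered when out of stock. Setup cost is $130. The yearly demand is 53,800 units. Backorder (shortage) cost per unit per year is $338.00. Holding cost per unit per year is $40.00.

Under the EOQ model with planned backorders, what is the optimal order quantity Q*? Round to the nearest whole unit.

625 units

Q* = √(2DS/H) · √((H + b)/b)
   = √(2 × 53,800 × 130 / 40) · √((40 + 338) / 338)
   = 591.354 × 1.0575 ≈ 625.37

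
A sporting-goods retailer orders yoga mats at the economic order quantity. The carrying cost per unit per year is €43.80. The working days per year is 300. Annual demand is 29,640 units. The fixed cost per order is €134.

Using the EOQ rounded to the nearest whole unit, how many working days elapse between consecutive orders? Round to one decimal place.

Q* = √(2·D·S / H) = √(2·29,640·134 / 43.8) = √181,358.9 ≈ 425.86 → Q = 426 units
Cycle time = (working days × Q)/D = (300 × 426) / 29,640 = 4.312 days

4.3 days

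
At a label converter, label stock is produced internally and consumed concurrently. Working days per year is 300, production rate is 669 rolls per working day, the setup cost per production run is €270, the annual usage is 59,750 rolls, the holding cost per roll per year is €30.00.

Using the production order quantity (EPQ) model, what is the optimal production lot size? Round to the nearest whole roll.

Daily demand d = 59,750/300 = 199.167; p = 669; 1 − d/p = 0.70229
EPQ = √(2DS / (H(1 − d/p)))
    = √(2 × 59,750 × 270 / (30 × 0.70229)) ≈ 1,237.50

1,238 rolls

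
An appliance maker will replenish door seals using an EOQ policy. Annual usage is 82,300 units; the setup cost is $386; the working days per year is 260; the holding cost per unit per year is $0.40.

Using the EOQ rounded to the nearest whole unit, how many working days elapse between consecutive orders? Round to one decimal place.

39.8 days

Q* = √(2·D·S / H) = √(2·82,300·386 / 0.4) = √158,839,000.0 ≈ 12,603.13 → Q = 12,603 units
Days between orders = 260 / (D/Q) = 260 / 6.530 ≈ 39.815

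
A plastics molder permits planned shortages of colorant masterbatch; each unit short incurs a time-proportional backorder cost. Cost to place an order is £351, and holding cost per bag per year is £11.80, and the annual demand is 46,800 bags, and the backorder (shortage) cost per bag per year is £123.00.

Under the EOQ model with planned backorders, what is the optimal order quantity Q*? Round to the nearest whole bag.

Basic EOQ = √(2·46,800·351/11.8) = 1,668.593
Backorder adjustment √((H+b)/b) = √((11.8+123)/123) = 1.0469
Q* = 1,668.593 × 1.0469 ≈ 1,746.80

1,747 bags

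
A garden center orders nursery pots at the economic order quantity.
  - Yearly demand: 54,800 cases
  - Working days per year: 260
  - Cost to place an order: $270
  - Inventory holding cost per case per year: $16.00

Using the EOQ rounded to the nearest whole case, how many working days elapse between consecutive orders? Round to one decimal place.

6.5 days

Q* = √(2·D·S / H) = √(2·54,800·270 / 16) = √1,849,500.0 ≈ 1,359.96 → Q = 1,360 cases
T = Q/D × 260 days = 1,360/54,800 × 260 = 6.453 days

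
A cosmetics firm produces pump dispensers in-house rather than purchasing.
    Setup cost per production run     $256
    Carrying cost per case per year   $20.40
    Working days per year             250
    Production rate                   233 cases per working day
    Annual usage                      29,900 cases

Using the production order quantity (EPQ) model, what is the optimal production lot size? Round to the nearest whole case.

1,242 cases

d = 29,900/250 = 119.6000 cases/day;  effective holding cost H(1 − d/p) = 20.4·(1 − 119.6000/233) = 9.92858
Q* = √(2DS / H_eff) = √(2·29,900·256 / 9.92858) ≈ 1,241.73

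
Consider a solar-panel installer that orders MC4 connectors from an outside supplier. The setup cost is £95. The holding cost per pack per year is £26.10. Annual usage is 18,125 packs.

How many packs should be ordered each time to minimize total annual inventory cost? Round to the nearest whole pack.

EOQ = √(2DS/H) = √(2 × 18,125 × 95 / 26.1)
    = √(131,944.44) ≈ 363.24

363 packs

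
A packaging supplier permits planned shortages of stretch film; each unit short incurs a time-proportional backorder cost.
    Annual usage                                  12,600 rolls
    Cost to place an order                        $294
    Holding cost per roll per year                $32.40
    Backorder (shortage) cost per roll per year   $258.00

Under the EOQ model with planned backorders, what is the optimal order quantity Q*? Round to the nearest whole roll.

507 rolls

Basic EOQ = √(2·12,600·294/32.4) = 478.191
Backorder adjustment √((H+b)/b) = √((32.4+258)/258) = 1.0609
Q* = 478.191 × 1.0609 ≈ 507.33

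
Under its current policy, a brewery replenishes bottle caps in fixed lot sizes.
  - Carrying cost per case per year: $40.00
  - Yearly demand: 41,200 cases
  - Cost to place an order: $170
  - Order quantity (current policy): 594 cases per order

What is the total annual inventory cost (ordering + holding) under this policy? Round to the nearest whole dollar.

Ordering: D/Q × S = 41,200/594 × $170 = $11,791.25
Holding:  Q/2 × H = 594/2 × $40 = $11,880.00
Total = $11,791.25 + $11,880.00 = $23,671.25

$23,671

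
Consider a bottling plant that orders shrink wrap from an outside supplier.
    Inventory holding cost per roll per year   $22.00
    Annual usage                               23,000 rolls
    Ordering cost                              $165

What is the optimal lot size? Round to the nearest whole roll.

Optimal lot size Q* = (2 × 23,000 × $165 / $22)^½ ≈ 587.37

587 rolls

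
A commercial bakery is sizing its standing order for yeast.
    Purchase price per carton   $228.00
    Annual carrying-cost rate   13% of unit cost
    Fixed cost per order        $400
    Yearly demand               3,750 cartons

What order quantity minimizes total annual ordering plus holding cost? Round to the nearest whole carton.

Holding cost per carton per year: H = 13% × $228 = $29.6400
Q* = √(2·D·S / H) = √(2·3,750·400 / 29.64) = √101,214.6 ≈ 318.14

318 cartons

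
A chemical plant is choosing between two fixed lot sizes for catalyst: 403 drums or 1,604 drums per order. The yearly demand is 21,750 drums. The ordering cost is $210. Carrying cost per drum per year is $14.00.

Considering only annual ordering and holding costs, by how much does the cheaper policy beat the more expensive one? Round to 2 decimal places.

TC(Q) = (D/Q)S + (Q/2)H
TC(403) = (21,750/403)×210 + (403/2)×14 = $14,154.75
TC(1,604) = (21,750/1,604)×210 + (1,604/2)×14 = $14,075.57
Lots of 1,604 are cheaper by $79.18.

$79.18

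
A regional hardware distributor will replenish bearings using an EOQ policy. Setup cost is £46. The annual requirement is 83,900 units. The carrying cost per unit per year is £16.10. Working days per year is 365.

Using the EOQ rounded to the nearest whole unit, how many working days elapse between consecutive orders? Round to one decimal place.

2DS/H = 2·83,900·46/16.1 = 479,428.57
EOQ = √479,428.57 ≈ 692.41 → Q = 692 units
Days between orders = 365 / (D/Q) = 365 / 121.243 ≈ 3.010

3.0 days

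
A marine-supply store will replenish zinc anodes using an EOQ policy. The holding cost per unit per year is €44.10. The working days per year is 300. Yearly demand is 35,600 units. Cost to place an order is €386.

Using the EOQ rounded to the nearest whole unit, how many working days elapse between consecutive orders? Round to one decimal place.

2DS/H = 2·35,600·386/44.1 = 623,201.81
EOQ = √623,201.81 ≈ 789.43 → Q = 789 units
T = Q/D × 300 days = 789/35,600 × 300 = 6.649 days

6.6 days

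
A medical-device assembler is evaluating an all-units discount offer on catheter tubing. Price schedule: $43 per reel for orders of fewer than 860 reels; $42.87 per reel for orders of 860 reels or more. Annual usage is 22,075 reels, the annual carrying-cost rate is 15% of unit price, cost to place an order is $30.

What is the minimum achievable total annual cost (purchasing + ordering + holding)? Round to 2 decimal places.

$949,890.42

H₁ = 15%×$43 = $6.4500;  H₂ = 15%×$42.87 = $6.4305
EOQ₁ = √(2×22,075×30/6.4500) = 453.15  (< 860, feasible at tier 1)
EOQ₂ = √(2×22,075×30/6.4305) = 453.84  (< 860 → use Q = 860 at tier-2 price)
TC(tier 1 (EOQ₁), Q≈453.2) = $952,147.85
TC(tier 2, Q≈860.0) = $949,890.42
Minimum at tier 2: $949,890.42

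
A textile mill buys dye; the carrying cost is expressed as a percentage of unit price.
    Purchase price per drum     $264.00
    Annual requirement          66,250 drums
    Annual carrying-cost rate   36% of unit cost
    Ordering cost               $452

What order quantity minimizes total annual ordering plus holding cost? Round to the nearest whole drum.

Carrying cost H = $264 × 36% = $95.0400/drum/yr
Q* = √(2·D·S / H) = √(2·66,250·452 / 95.04) = √630,155.7 ≈ 793.82

794 drums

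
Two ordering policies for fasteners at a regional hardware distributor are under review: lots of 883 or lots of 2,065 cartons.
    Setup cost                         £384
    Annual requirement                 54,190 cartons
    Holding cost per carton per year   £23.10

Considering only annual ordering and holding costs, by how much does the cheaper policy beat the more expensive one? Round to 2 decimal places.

£162.87

TC(Q) = (D/Q)S + (Q/2)H
TC(883) = (54,190/883)×384 + (883/2)×23.1 = £33,764.86
TC(2,065) = (54,190/2,065)×384 + (2,065/2)×23.1 = £33,927.73
|ΔTC| = |£33,764.86 − £33,927.73| = £162.87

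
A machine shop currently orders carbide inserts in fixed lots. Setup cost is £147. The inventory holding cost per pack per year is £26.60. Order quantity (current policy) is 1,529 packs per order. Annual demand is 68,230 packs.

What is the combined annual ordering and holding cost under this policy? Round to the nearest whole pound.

£26,895

Ordering: D/Q × S = 68,230/1,529 × £147 = £6,559.72
Holding:  Q/2 × H = 1,529/2 × £26.6 = £20,335.70
Total = £6,559.72 + £20,335.70 = £26,895.42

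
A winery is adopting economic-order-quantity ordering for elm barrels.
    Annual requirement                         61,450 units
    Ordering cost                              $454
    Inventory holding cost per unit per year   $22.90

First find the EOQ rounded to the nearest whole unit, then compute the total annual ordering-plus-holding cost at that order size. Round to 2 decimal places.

$35,745.52

Optimal lot size Q* = (2 × 61,450 × $454 / $22.9)^½ ≈ 1,560.94 → Q = 1,561 units
Orders/yr = 61,450/1,561 = 39.366; ordering cost = 39.366 × $454 = $17,872.07
Average inventory = 1,561/2 = 780.5; holding cost = 780.5 × $22.9 = $17,873.45
Total = $17,872.07 + $17,873.45 = $35,745.52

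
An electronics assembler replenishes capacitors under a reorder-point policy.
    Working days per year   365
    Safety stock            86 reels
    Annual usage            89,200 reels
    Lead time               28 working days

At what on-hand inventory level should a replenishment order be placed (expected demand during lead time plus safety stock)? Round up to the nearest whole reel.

6,929 reels

Daily demand d = 89,200 / 365 = 244.384 reels/day
Demand during lead time = 244.384 × 28 = 6,842.74
Reorder point = 6,842.74 + 86 = 6,928.74 → round up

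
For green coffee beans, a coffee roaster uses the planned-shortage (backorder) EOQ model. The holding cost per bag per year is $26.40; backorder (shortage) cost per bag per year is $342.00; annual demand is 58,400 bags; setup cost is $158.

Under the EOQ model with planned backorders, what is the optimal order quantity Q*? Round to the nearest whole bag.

Basic EOQ = √(2·58,400·158/26.4) = 836.080
Backorder adjustment √((H+b)/b) = √((26.4+342)/342) = 1.0379
Q* = 836.080 × 1.0379 ≈ 867.75

868 bags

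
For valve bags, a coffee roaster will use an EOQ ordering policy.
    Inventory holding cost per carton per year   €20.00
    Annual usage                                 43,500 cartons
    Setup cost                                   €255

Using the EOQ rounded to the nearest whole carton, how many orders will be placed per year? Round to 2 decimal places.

Optimal lot size Q* = (2 × 43,500 × €255 / €20)^½ ≈ 1,053.21 → Q = 1,053
Orders per year = D/Q = 43,500 / 1,053 = 41.311

41.31 orders per year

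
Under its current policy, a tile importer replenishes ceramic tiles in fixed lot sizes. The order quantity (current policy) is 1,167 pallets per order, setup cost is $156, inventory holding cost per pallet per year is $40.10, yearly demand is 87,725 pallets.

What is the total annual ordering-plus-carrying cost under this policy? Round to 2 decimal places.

Orders/yr = 87,725/1,167 = 75.171; ordering cost = 75.171 × $156 = $11,726.74
Average inventory = 1,167/2 = 583.5; holding cost = 583.5 × $40.1 = $23,398.35
Total = $11,726.74 + $23,398.35 = $35,125.09

$35,125.09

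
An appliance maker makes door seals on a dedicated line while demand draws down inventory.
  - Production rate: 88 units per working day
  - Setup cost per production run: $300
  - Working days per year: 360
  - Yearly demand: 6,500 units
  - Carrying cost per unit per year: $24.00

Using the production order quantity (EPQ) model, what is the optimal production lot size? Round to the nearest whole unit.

452 units

Daily demand d = 6,500/360 = 18.056; p = 88; 1 − d/p = 0.79482
EPQ = √(2DS / (H(1 − d/p)))
    = √(2 × 6,500 × 300 / (24 × 0.79482)) ≈ 452.16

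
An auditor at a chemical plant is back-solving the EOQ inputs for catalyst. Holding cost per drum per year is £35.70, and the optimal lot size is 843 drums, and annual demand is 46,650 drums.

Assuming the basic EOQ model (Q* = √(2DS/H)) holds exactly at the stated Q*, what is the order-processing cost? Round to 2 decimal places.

From Q* = √(2DS/H) ⇒ Q*² = 2DS/H.
S = Q²H / (2D) = 843² × 35.7 / (2 × 46,650) = 271.9204

£271.92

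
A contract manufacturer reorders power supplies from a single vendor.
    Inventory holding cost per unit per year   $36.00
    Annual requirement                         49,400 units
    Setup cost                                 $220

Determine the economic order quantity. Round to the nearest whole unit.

777 units

Q* = √(2·D·S / H) = √(2·49,400·220 / 36) = √603,777.8 ≈ 777.03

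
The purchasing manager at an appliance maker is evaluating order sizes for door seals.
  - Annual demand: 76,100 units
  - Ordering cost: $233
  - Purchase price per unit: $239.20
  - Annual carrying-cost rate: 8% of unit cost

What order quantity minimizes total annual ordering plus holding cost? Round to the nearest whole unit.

Carrying cost H = $239.2 × 8% = $19.1360/unit/yr
Optimal lot size Q* = (2 × 76,100 × $233 / $19.136)^½ ≈ 1,361.32

1,361 units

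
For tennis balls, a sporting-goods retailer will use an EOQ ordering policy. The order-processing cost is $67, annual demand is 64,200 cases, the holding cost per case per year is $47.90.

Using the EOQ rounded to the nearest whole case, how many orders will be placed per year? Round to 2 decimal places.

2DS/H = 2·64,200·67/47.9 = 179,599.16
EOQ = √179,599.16 ≈ 423.79 → Q = 424
Orders per year = D/Q = 64,200 / 424 = 151.415

151.42 orders per year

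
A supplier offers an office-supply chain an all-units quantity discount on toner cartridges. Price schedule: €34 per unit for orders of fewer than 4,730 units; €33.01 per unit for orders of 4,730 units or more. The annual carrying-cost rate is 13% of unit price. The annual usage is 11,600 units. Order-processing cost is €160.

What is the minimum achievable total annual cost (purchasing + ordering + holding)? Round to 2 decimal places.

€393,457.31

H₁ = 13%×€34 = €4.4200;  H₂ = 13%×€33.01 = €4.2913
EOQ₁ = √(2×11,600×160/4.4200) = 916.42  (< 4,730, feasible at tier 1)
EOQ₂ = √(2×11,600×160/4.2913) = 930.06  (< 4,730 → use Q = 4,730 at tier-2 price)
TC(tier 1 (EOQ₁), Q≈916.4) = €398,450.56
TC(tier 2, Q≈4,730.0) = €393,457.31
Minimum at tier 2: €393,457.31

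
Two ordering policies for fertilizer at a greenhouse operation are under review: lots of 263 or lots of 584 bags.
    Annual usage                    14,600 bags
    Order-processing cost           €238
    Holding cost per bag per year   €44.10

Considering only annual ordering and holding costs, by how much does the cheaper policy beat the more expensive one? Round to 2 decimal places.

For each Q, cost = (D/Q)·S + (Q/2)·H.
TC(263) = (14,600/263)×238 + (263/2)×44.1 = €19,011.32
TC(584) = (14,600/584)×238 + (584/2)×44.1 = €18,827.20
Lots of 584 are cheaper by €184.12.

€184.12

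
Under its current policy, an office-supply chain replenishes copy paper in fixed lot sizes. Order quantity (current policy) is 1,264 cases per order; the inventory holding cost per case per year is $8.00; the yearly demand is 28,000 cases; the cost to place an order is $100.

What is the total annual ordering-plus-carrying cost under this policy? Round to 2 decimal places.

$7,271.19

Orders/yr = 28,000/1,264 = 22.152; ordering cost = 22.152 × $100 = $2,215.19
Average inventory = 1,264/2 = 632; holding cost = 632 × $8 = $5,056.00
Total = $2,215.19 + $5,056.00 = $7,271.19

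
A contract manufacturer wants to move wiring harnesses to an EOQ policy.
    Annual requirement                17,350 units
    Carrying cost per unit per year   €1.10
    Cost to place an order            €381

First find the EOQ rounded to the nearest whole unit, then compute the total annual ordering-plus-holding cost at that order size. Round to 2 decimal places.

EOQ = √(2DS/H) = √(2 × 17,350 × 381 / 1.1)
    = √(12,018,818.18) ≈ 3,466.82 → Q = 3,467 units
Annual ordering cost = (D/Q)·S = (17,350/3,467) × 381 = €1,906.65
Annual holding cost  = (Q/2)·H = (3,467/2) × 1.1 = €1,906.85
Total = €1,906.65 + €1,906.85 = €3,813.50

€3,813.50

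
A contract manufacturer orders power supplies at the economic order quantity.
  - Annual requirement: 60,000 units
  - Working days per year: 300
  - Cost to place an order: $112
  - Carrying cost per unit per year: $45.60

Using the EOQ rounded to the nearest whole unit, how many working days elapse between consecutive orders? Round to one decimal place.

Q* = √(2·D·S / H) = √(2·60,000·112 / 45.6) = √294,736.8 ≈ 542.90 → Q = 543 units
T = Q/D × 300 days = 543/60,000 × 300 = 2.715 days

2.7 days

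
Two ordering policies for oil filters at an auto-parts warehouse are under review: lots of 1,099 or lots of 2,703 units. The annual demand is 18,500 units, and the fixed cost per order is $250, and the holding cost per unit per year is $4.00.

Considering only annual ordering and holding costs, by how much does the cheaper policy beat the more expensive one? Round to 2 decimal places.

$710.69

Annual cost at Q: ordering D·S/Q plus holding Q·H/2.
TC(1,099) = (18,500/1,099)×250 + (1,099/2)×4 = $6,406.37
TC(2,703) = (18,500/2,703)×250 + (2,703/2)×4 = $7,117.06
|ΔTC| = |$6,406.37 − $7,117.06| = $710.69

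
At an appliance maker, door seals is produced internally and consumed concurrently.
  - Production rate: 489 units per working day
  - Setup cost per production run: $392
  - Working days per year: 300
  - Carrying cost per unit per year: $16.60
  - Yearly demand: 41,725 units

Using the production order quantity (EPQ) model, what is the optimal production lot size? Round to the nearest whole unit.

Daily demand d = 41,725/300 = 139.083; p = 489; 1 − d/p = 0.71558
EPQ = √(2DS / (H(1 − d/p)))
    = √(2 × 41,725 × 392 / (16.6 × 0.71558)) ≈ 1,659.49

1,659 units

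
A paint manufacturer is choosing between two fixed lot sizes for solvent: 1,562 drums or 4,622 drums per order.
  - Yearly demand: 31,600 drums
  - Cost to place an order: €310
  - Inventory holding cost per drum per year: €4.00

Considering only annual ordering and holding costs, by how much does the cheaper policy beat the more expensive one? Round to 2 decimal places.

TC(Q) = (D/Q)S + (Q/2)H
TC(1,562) = (31,600/1,562)×310 + (1,562/2)×4 = €9,395.45
TC(4,622) = (31,600/4,622)×310 + (4,622/2)×4 = €11,363.43
Lots of 1,562 are cheaper by €1,967.98.

€1,967.98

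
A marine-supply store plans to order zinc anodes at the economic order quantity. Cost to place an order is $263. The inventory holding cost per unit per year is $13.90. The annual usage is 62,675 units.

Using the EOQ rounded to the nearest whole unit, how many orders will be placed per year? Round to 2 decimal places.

40.70 orders per year

Q* = √(2·D·S / H) = √(2·62,675·263 / 13.9) = √2,371,730.2 ≈ 1,540.04 → Q = 1,540
Orders per year = D/Q = 62,675 / 1,540 = 40.698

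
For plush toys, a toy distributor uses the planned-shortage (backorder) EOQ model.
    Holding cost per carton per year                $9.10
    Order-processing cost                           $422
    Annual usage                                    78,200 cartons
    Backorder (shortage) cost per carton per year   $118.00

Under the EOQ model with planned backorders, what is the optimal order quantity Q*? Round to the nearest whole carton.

2,795 cartons

Q* = √(2DS/H) · √((H + b)/b)
   = √(2 × 78,200 × 422 / 9.1) · √((9.1 + 118) / 118)
   = 2,693.109 × 1.0378 ≈ 2,795.02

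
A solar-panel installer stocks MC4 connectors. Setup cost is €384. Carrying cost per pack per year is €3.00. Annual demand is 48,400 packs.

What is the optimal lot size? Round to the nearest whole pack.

Optimal lot size Q* = (2 × 48,400 × €384 / €3)^½ ≈ 3,520.00

3,520 packs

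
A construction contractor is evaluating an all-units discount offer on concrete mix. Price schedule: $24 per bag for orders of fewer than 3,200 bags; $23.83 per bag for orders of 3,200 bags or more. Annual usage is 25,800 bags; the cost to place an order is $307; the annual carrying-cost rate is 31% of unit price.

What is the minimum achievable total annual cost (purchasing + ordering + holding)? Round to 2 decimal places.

$629,108.87

H₁ = 31%×$24 = $7.4400;  H₂ = 31%×$23.83 = $7.3873
EOQ₁ = √(2×25,800×307/7.4400) = 1,459.18  (< 3,200, feasible at tier 1)
EOQ₂ = √(2×25,800×307/7.3873) = 1,464.37  (< 3,200 → use Q = 3,200 at tier-2 price)
TC(tier 1 (EOQ₁), Q≈1,459.2) = $630,056.27
TC(tier 2, Q≈3,200.0) = $629,108.87
Minimum at tier 2: $629,108.87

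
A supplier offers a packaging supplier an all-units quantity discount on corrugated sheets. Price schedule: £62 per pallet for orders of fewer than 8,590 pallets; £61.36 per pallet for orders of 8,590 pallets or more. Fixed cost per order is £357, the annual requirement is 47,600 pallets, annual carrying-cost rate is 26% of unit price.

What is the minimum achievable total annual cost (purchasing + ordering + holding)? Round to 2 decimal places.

H₁ = 26%×£62 = £16.1200;  H₂ = 26%×£61.36 = £15.9536
EOQ₁ = √(2×47,600×357/16.1200) = 1,452.01  (< 8,590, feasible at tier 1)
EOQ₂ = √(2×47,600×357/15.9536) = 1,459.56  (< 8,590 → use Q = 8,590 at tier-2 price)
TC(tier 1 (EOQ₁), Q≈1,452.0) = £2,974,606.43
TC(tier 2, Q≈8,590.0) = £2,991,234.97
Minimum at tier 1 (EOQ₁): £2,974,606.43

£2,974,606.43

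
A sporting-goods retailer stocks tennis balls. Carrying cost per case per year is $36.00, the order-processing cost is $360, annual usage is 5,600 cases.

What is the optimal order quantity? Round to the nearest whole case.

2DS/H = 2·5,600·360/36 = 112,000.00
EOQ = √112,000.00 ≈ 334.66

335 cases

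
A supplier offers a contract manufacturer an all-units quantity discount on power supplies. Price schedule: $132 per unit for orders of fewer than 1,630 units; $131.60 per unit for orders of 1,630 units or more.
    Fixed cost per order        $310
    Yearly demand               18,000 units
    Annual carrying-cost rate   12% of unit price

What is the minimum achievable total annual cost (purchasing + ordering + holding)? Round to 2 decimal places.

$2,385,093.79

H₁ = 12%×$132 = $15.8400;  H₂ = 12%×$131.60 = $15.7920
EOQ₁ = √(2×18,000×310/15.8400) = 839.37  (< 1,630, feasible at tier 1)
EOQ₂ = √(2×18,000×310/15.7920) = 840.65  (< 1,630 → use Q = 1,630 at tier-2 price)
TC(tier 1 (EOQ₁), Q≈839.4) = $2,389,295.65
TC(tier 2, Q≈1,630.0) = $2,385,093.79
Minimum at tier 2: $2,385,093.79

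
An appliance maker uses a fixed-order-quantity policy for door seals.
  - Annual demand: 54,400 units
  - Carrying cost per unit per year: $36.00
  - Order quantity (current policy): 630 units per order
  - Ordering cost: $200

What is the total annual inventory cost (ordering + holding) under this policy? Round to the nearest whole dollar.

Ordering: D/Q × S = 54,400/630 × $200 = $17,269.84
Holding:  Q/2 × H = 630/2 × $36 = $11,340.00
Total = $17,269.84 + $11,340.00 = $28,609.84

$28,610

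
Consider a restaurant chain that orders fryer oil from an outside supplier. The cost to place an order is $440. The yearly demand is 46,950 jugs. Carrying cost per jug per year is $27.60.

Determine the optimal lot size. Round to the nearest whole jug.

1,224 jugs

Q* = √(2·D·S / H) = √(2·46,950·440 / 27.6) = √1,496,956.5 ≈ 1,223.50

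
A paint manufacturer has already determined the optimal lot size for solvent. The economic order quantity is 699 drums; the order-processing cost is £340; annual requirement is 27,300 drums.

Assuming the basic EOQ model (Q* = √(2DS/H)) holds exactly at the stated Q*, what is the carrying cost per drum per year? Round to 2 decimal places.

From Q* = √(2DS/H) ⇒ Q*² = 2DS/H.
H = 2DS / Q² = 2 × 27,300 × 340 / 699² = 37.9942

£37.99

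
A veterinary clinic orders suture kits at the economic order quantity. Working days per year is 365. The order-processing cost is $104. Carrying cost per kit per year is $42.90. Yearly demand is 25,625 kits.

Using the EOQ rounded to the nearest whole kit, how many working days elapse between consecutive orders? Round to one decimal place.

5.0 days

Optimal lot size Q* = (2 × 25,625 × $104 / $42.9)^½ ≈ 352.48 → Q = 352 kits
Cycle time = (working days × Q)/D = (365 × 352) / 25,625 = 5.014 days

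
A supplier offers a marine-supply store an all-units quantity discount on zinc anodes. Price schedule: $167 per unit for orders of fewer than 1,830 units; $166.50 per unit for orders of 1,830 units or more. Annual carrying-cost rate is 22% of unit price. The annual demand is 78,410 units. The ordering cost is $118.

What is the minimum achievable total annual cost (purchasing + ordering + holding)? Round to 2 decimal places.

$13,093,837.40

H₁ = 22%×$167 = $36.7400;  H₂ = 22%×$166.50 = $36.6300
EOQ₁ = √(2×78,410×118/36.7400) = 709.70  (< 1,830, feasible at tier 1)
EOQ₂ = √(2×78,410×118/36.6300) = 710.76  (< 1,830 → use Q = 1,830 at tier-2 price)
TC(tier 1 (EOQ₁), Q≈709.7) = $13,120,544.22
TC(tier 2, Q≈1,830.0) = $13,093,837.40
Minimum at tier 2: $13,093,837.40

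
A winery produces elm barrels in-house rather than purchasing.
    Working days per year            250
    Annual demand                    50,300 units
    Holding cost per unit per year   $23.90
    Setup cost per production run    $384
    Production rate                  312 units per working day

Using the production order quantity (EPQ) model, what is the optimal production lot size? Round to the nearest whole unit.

d = 50,300/250 = 201.2000 units/day;  effective holding cost H(1 − d/p) = 23.9·(1 − 201.2000/312) = 8.48756
Q* = √(2DS / H_eff) = √(2·50,300·384 / 8.48756) ≈ 2,133.40

2,133 units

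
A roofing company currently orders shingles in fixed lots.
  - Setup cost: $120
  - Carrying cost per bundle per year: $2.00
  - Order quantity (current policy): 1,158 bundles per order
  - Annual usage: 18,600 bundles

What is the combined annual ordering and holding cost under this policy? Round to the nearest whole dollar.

Annual ordering cost = (D/Q)·S = (18,600/1,158) × 120 = $1,927.46
Annual holding cost  = (Q/2)·H = (1,158/2) × 2 = $1,158.00
Total = $1,927.46 + $1,158.00 = $3,085.46

$3,085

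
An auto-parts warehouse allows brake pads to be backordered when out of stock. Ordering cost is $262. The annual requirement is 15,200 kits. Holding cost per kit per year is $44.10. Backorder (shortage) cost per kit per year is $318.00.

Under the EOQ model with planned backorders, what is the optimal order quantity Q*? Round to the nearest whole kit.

453 kits

Basic EOQ = √(2·15,200·262/44.1) = 424.980
Backorder adjustment √((H+b)/b) = √((44.1+318)/318) = 1.0671
Q* = 424.980 × 1.0671 ≈ 453.49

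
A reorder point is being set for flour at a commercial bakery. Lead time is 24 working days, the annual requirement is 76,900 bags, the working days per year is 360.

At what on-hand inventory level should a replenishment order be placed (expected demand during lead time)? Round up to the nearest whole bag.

Daily demand d = 76,900 / 360 = 213.611 bags/day
Demand during lead time = 213.611 × 24 = 5,126.67
Reorder point = 5,126.67 → round up

5,127 bags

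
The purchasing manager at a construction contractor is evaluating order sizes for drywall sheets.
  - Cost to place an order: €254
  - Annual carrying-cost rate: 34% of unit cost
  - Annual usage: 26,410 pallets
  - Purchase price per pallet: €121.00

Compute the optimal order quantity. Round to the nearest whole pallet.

Carrying cost H = €121 × 34% = €41.1400/pallet/yr
2DS/H = 2·26,410·254/41.14 = 326,112.79
EOQ = √326,112.79 ≈ 571.06

571 pallets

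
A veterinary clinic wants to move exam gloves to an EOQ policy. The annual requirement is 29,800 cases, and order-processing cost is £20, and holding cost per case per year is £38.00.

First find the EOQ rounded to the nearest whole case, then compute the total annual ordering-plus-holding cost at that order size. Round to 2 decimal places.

EOQ = √(2DS/H) = √(2 × 29,800 × 20 / 38)
    = √(31,368.42) ≈ 177.11 → Q = 177 cases
Orders/yr = 29,800/177 = 168.362; ordering cost = 168.362 × £20 = £3,367.23
Average inventory = 177/2 = 88.5; holding cost = 88.5 × £38 = £3,363.00
Total = £3,367.23 + £3,363.00 = £6,730.23

£6,730.23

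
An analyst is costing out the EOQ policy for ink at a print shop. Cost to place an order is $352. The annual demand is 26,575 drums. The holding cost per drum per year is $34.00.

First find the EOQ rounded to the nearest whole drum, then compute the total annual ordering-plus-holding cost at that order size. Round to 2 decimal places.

$25,221.01

Q* = √(2·D·S / H) = √(2·26,575·352 / 34) = √550,258.8 ≈ 741.79 → Q = 742 drums
Orders/yr = 26,575/742 = 35.815; ordering cost = 35.815 × $352 = $12,607.01
Average inventory = 742/2 = 371; holding cost = 371 × $34 = $12,614.00
Total = $12,607.01 + $12,614.00 = $25,221.01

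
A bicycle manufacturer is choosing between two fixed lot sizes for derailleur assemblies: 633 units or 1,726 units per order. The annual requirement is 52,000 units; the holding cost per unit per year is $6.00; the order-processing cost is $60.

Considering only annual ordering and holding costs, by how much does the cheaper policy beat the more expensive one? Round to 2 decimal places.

TC(Q) = (D/Q)S + (Q/2)H
TC(633) = (52,000/633)×60 + (633/2)×6 = $6,827.91
TC(1,726) = (52,000/1,726)×60 + (1,726/2)×6 = $6,985.65
Cheaper: Q = 633.  Difference = $157.74

$157.74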